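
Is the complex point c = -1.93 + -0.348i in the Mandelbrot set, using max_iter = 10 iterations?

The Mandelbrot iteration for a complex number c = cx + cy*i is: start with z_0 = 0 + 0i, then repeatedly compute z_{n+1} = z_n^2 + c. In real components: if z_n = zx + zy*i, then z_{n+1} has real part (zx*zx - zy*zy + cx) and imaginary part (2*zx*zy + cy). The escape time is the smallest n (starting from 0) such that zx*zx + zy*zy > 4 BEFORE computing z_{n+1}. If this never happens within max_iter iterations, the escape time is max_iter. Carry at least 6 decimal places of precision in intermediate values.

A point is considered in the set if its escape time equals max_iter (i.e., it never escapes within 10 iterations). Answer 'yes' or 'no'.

Answer: no

Derivation:
z_0 = 0 + 0i, c = -1.9300 + -0.3480i
Iter 1: z = -1.9300 + -0.3480i, |z|^2 = 3.8460
Iter 2: z = 1.6738 + 0.9953i, |z|^2 = 3.7922
Iter 3: z = -0.1190 + 2.9838i, |z|^2 = 8.9172
Escaped at iteration 3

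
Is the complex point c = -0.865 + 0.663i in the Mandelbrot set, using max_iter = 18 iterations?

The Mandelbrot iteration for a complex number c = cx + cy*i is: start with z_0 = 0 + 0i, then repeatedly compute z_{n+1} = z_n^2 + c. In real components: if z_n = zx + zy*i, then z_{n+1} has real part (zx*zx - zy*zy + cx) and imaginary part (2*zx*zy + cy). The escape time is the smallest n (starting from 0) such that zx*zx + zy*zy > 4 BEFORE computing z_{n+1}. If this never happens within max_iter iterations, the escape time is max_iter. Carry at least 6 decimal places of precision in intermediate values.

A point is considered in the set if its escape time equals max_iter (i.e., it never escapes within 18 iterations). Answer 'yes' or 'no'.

z_0 = 0 + 0i, c = -0.8650 + 0.6630i
Iter 1: z = -0.8650 + 0.6630i, |z|^2 = 1.1878
Iter 2: z = -0.5563 + -0.4840i, |z|^2 = 0.5438
Iter 3: z = -0.7897 + 1.2015i, |z|^2 = 2.0673
Iter 4: z = -1.6850 + -1.2348i, |z|^2 = 4.3639
Escaped at iteration 4

Answer: no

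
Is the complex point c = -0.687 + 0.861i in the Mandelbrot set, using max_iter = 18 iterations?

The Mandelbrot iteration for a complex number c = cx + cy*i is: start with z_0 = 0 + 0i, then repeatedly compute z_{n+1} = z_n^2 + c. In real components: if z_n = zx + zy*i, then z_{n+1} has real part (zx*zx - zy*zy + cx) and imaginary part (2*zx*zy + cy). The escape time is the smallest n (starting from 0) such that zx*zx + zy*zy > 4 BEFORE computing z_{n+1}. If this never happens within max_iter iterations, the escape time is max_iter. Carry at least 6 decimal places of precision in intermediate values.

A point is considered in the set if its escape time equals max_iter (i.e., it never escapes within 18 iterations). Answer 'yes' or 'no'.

Answer: no

Derivation:
z_0 = 0 + 0i, c = -0.6870 + 0.8610i
Iter 1: z = -0.6870 + 0.8610i, |z|^2 = 1.2133
Iter 2: z = -0.9564 + -0.3220i, |z|^2 = 1.0183
Iter 3: z = 0.1239 + 1.4769i, |z|^2 = 2.1966
Iter 4: z = -2.8529 + 1.2270i, |z|^2 = 9.6448
Escaped at iteration 4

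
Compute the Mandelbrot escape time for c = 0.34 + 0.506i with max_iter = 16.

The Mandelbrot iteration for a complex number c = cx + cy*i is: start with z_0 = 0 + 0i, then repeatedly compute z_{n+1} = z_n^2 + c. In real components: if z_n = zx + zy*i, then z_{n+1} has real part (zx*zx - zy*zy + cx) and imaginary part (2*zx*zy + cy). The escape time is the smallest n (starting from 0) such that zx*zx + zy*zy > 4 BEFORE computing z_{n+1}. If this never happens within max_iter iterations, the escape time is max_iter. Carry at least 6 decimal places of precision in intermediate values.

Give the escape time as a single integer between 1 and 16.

Answer: 16

Derivation:
z_0 = 0 + 0i, c = 0.3400 + 0.5060i
Iter 1: z = 0.3400 + 0.5060i, |z|^2 = 0.3716
Iter 2: z = 0.1996 + 0.8501i, |z|^2 = 0.7625
Iter 3: z = -0.3428 + 0.8453i, |z|^2 = 0.8320
Iter 4: z = -0.2570 + -0.0735i, |z|^2 = 0.0715
Iter 5: z = 0.4006 + 0.5438i, |z|^2 = 0.4562
Iter 6: z = 0.2048 + 0.9417i, |z|^2 = 0.9288
Iter 7: z = -0.5049 + 0.8917i, |z|^2 = 1.0501
Iter 8: z = -0.2002 + -0.3945i, |z|^2 = 0.1957
Iter 9: z = 0.2244 + 0.6640i, |z|^2 = 0.4912
Iter 10: z = -0.0505 + 0.8040i, |z|^2 = 0.6490
Iter 11: z = -0.3039 + 0.4248i, |z|^2 = 0.2729
Iter 12: z = 0.2519 + 0.2477i, |z|^2 = 0.1248
Iter 13: z = 0.3421 + 0.6308i, |z|^2 = 0.5149
Iter 14: z = 0.0591 + 0.9376i, |z|^2 = 0.8825
Iter 15: z = -0.5355 + 0.6168i, |z|^2 = 0.6672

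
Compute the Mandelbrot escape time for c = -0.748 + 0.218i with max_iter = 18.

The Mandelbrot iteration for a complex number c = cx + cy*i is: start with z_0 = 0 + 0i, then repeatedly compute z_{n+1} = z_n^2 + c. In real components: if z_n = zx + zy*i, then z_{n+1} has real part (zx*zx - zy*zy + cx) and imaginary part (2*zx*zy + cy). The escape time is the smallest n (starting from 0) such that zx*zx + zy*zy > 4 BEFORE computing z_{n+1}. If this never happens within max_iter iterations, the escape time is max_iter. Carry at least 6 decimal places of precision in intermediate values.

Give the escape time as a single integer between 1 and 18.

Answer: 15

Derivation:
z_0 = 0 + 0i, c = -0.7480 + 0.2180i
Iter 1: z = -0.7480 + 0.2180i, |z|^2 = 0.6070
Iter 2: z = -0.2360 + -0.1081i, |z|^2 = 0.0674
Iter 3: z = -0.7040 + 0.2690i, |z|^2 = 0.5680
Iter 4: z = -0.3248 + -0.1608i, |z|^2 = 0.1313
Iter 5: z = -0.6684 + 0.3225i, |z|^2 = 0.5507
Iter 6: z = -0.4053 + -0.2130i, |z|^2 = 0.2096
Iter 7: z = -0.6292 + 0.3907i, |z|^2 = 0.5485
Iter 8: z = -0.5048 + -0.2736i, |z|^2 = 0.3297
Iter 9: z = -0.5680 + 0.4942i, |z|^2 = 0.5669
Iter 10: z = -0.6696 + -0.3434i, |z|^2 = 0.5663
Iter 11: z = -0.4176 + 0.6779i, |z|^2 = 0.6340
Iter 12: z = -1.0332 + -0.3482i, |z|^2 = 1.1887
Iter 13: z = 0.1982 + 0.9376i, |z|^2 = 0.9183
Iter 14: z = -1.5878 + 0.5896i, |z|^2 = 2.8686
Iter 15: z = 1.4254 + -1.6542i, |z|^2 = 4.7683
Escaped at iteration 15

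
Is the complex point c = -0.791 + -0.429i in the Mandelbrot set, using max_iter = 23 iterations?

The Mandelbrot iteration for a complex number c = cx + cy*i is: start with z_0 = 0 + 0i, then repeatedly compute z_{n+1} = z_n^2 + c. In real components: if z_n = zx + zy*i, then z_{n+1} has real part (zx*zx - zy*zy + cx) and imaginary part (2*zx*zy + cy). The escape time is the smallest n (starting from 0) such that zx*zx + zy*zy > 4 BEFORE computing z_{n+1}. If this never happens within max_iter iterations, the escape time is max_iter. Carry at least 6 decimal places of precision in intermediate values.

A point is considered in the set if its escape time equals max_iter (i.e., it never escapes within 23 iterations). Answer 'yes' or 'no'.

Answer: no

Derivation:
z_0 = 0 + 0i, c = -0.7910 + -0.4290i
Iter 1: z = -0.7910 + -0.4290i, |z|^2 = 0.8097
Iter 2: z = -0.3494 + 0.2497i, |z|^2 = 0.1844
Iter 3: z = -0.7313 + -0.6035i, |z|^2 = 0.8989
Iter 4: z = -0.6204 + 0.4536i, |z|^2 = 0.5906
Iter 5: z = -0.6119 + -0.9918i, |z|^2 = 1.3581
Iter 6: z = -1.4003 + 0.7847i, |z|^2 = 2.5766
Iter 7: z = 0.5540 + -2.6267i, |z|^2 = 7.2063
Escaped at iteration 7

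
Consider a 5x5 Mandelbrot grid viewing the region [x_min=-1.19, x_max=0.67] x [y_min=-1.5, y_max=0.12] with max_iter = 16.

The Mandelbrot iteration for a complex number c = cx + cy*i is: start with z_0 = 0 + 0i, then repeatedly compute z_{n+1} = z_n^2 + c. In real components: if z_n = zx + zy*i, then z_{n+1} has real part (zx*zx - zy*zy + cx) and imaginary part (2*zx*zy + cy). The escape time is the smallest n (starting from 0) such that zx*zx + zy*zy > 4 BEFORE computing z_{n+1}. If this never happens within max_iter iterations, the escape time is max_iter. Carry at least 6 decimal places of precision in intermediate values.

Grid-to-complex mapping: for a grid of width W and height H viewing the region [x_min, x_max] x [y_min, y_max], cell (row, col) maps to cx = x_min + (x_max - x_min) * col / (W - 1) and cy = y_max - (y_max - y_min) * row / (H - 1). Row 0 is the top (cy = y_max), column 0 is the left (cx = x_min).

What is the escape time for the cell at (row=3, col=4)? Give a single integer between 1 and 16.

z_0 = 0 + 0i, c = 0.6700 + -1.0950i
Iter 1: z = 0.6700 + -1.0950i, |z|^2 = 1.6479
Iter 2: z = -0.0801 + -2.5623i, |z|^2 = 6.5718
Escaped at iteration 2

Answer: 2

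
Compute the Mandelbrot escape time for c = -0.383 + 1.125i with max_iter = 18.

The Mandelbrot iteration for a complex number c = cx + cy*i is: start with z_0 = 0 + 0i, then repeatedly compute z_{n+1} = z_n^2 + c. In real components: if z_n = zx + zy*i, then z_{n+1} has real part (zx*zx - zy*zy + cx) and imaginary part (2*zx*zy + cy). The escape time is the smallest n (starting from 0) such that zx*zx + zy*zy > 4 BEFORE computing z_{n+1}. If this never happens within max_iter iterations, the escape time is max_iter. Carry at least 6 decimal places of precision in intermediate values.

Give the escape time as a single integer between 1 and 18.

Answer: 4

Derivation:
z_0 = 0 + 0i, c = -0.3830 + 1.1250i
Iter 1: z = -0.3830 + 1.1250i, |z|^2 = 1.4123
Iter 2: z = -1.5019 + 0.2632i, |z|^2 = 2.3251
Iter 3: z = 1.8035 + 0.3342i, |z|^2 = 3.3644
Iter 4: z = 2.7579 + 2.3306i, |z|^2 = 13.0378
Escaped at iteration 4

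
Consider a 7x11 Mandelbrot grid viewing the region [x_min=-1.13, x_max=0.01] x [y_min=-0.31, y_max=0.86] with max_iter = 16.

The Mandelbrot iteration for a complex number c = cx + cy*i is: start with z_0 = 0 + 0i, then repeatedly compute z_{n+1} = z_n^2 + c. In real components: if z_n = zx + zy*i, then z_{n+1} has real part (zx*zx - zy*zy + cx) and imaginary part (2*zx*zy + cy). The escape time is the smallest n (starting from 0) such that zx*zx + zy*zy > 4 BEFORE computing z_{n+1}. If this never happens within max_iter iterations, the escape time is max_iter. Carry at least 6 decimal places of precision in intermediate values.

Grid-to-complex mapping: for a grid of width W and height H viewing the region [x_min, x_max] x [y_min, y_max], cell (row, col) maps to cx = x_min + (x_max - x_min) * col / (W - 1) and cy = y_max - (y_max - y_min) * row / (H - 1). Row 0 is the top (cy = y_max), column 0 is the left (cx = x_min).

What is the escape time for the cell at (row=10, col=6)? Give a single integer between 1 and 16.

z_0 = 0 + 0i, c = 0.0100 + -0.3100i
Iter 1: z = 0.0100 + -0.3100i, |z|^2 = 0.0962
Iter 2: z = -0.0860 + -0.3162i, |z|^2 = 0.1074
Iter 3: z = -0.0826 + -0.2556i, |z|^2 = 0.0722
Iter 4: z = -0.0485 + -0.2678i, |z|^2 = 0.0741
Iter 5: z = -0.0594 + -0.2840i, |z|^2 = 0.0842
Iter 6: z = -0.0671 + -0.2763i, |z|^2 = 0.0808
Iter 7: z = -0.0618 + -0.2729i, |z|^2 = 0.0783
Iter 8: z = -0.0607 + -0.2763i, |z|^2 = 0.0800
Iter 9: z = -0.0626 + -0.2765i, |z|^2 = 0.0804
Iter 10: z = -0.0625 + -0.2754i, |z|^2 = 0.0797
Iter 11: z = -0.0619 + -0.2756i, |z|^2 = 0.0798
Iter 12: z = -0.0621 + -0.2759i, |z|^2 = 0.0800
Iter 13: z = -0.0623 + -0.2757i, |z|^2 = 0.0799
Iter 14: z = -0.0622 + -0.2757i, |z|^2 = 0.0799
Iter 15: z = -0.0621 + -0.2757i, |z|^2 = 0.0799

Answer: 16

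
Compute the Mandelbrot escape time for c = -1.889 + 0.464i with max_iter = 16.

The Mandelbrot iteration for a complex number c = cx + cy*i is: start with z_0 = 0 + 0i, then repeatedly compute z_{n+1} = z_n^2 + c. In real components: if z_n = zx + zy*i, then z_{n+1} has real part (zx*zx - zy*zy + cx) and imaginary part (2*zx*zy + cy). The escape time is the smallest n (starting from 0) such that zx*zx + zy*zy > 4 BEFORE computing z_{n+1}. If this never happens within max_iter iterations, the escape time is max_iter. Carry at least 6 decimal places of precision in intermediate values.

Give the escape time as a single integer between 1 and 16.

z_0 = 0 + 0i, c = -1.8890 + 0.4640i
Iter 1: z = -1.8890 + 0.4640i, |z|^2 = 3.7836
Iter 2: z = 1.4640 + -1.2890i, |z|^2 = 3.8049
Iter 3: z = -1.4071 + -3.3102i, |z|^2 = 12.9377
Escaped at iteration 3

Answer: 3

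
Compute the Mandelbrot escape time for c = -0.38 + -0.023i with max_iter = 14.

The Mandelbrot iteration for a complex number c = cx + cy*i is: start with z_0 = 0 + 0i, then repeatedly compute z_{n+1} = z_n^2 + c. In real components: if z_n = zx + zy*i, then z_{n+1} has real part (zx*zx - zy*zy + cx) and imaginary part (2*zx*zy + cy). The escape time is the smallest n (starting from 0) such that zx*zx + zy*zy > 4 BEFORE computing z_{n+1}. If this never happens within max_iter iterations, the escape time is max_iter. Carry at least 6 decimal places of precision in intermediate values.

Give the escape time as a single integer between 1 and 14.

z_0 = 0 + 0i, c = -0.3800 + -0.0230i
Iter 1: z = -0.3800 + -0.0230i, |z|^2 = 0.1449
Iter 2: z = -0.2361 + -0.0055i, |z|^2 = 0.0558
Iter 3: z = -0.3243 + -0.0204i, |z|^2 = 0.1056
Iter 4: z = -0.2753 + -0.0098i, |z|^2 = 0.0759
Iter 5: z = -0.3043 + -0.0176i, |z|^2 = 0.0929
Iter 6: z = -0.2877 + -0.0123i, |z|^2 = 0.0829
Iter 7: z = -0.2974 + -0.0159i, |z|^2 = 0.0887
Iter 8: z = -0.2918 + -0.0135i, |z|^2 = 0.0853
Iter 9: z = -0.2950 + -0.0151i, |z|^2 = 0.0873
Iter 10: z = -0.2932 + -0.0141i, |z|^2 = 0.0862
Iter 11: z = -0.2942 + -0.0147i, |z|^2 = 0.0868
Iter 12: z = -0.2936 + -0.0143i, |z|^2 = 0.0864
Iter 13: z = -0.2940 + -0.0146i, |z|^2 = 0.0866

Answer: 14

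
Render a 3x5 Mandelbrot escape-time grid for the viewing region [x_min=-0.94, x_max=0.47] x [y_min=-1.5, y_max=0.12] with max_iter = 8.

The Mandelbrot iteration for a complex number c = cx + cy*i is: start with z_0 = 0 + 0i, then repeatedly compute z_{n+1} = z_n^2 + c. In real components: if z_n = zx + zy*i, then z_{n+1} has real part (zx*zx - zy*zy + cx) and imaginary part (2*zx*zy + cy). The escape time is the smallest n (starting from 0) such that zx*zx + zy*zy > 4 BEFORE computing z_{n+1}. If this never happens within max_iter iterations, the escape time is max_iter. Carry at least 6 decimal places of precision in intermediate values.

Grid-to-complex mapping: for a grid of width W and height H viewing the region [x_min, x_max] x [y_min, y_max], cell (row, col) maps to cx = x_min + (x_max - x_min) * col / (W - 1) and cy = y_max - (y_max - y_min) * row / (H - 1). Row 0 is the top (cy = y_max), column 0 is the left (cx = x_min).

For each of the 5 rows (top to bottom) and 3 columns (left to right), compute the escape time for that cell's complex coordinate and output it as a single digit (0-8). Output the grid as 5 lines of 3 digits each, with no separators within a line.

Answer: 885
886
484
362
222

Derivation:
(row=0, col=0): c = -0.9400 + 0.1200i → escape time 8
(row=0, col=1): c = -0.2350 + 0.1200i → escape time 8
(row=0, col=2): c = 0.4700 + 0.1200i → escape time 5
(row=1, col=0): c = -0.9400 + -0.2850i → escape time 8
(row=1, col=1): c = -0.2350 + -0.2850i → escape time 8
(row=1, col=2): c = 0.4700 + -0.2850i → escape time 6
(row=2, col=0): c = -0.9400 + -0.6900i → escape time 4
(row=2, col=1): c = -0.2350 + -0.6900i → escape time 8
(row=2, col=2): c = 0.4700 + -0.6900i → escape time 4
(row=3, col=0): c = -0.9400 + -1.0950i → escape time 3
(row=3, col=1): c = -0.2350 + -1.0950i → escape time 6
(row=3, col=2): c = 0.4700 + -1.0950i → escape time 2
(row=4, col=0): c = -0.9400 + -1.5000i → escape time 2
(row=4, col=1): c = -0.2350 + -1.5000i → escape time 2
(row=4, col=2): c = 0.4700 + -1.5000i → escape time 2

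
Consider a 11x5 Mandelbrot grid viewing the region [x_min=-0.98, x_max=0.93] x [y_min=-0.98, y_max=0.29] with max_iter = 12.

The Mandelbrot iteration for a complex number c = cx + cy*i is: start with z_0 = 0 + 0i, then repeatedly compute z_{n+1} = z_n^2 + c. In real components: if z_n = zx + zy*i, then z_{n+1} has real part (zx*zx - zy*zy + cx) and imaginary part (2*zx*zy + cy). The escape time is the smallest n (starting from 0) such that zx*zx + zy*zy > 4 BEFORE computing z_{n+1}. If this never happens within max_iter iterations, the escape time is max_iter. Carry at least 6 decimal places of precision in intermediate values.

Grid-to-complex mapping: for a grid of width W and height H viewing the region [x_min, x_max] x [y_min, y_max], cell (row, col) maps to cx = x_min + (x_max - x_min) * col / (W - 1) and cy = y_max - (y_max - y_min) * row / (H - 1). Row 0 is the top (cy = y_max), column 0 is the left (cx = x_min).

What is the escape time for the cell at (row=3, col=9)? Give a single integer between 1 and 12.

Answer: 3

Derivation:
z_0 = 0 + 0i, c = 0.7390 + -0.6625i
Iter 1: z = 0.7390 + -0.6625i, |z|^2 = 0.9850
Iter 2: z = 0.8462 + -1.6417i, |z|^2 = 3.4112
Iter 3: z = -1.2400 + -3.4409i, |z|^2 = 13.3776
Escaped at iteration 3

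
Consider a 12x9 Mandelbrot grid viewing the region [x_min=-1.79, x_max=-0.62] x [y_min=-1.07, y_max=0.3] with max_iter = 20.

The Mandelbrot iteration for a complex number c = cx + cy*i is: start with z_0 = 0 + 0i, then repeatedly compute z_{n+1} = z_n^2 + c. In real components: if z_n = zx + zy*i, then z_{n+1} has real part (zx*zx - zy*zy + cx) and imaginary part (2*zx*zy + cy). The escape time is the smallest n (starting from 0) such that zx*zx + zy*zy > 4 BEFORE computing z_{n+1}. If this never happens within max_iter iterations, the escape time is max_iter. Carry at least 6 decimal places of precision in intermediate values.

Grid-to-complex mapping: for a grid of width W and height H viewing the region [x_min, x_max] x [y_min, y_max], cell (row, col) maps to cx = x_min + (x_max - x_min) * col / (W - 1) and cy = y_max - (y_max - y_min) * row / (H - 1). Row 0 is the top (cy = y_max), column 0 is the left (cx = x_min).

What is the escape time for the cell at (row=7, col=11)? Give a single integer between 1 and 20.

z_0 = 0 + 0i, c = -0.6200 + -0.8987i
Iter 1: z = -0.6200 + -0.8987i, |z|^2 = 1.1922
Iter 2: z = -1.0434 + 0.2157i, |z|^2 = 1.1351
Iter 3: z = 0.4221 + -1.3489i, |z|^2 = 1.9975
Iter 4: z = -2.2613 + -2.0373i, |z|^2 = 9.2641
Escaped at iteration 4

Answer: 4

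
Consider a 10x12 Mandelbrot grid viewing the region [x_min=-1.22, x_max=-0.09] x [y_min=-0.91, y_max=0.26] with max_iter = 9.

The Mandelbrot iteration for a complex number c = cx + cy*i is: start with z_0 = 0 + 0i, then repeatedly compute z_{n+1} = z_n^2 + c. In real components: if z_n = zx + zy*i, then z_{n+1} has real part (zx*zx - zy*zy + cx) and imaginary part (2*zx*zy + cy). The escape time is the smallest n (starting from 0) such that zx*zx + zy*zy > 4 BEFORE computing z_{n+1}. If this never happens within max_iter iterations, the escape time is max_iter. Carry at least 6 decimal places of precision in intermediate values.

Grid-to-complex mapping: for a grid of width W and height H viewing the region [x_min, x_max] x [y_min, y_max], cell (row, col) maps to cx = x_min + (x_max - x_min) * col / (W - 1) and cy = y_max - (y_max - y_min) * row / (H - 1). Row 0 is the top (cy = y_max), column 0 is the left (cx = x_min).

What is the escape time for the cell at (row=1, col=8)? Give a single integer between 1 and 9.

z_0 = 0 + 0i, c = -0.2156 + 0.1536i
Iter 1: z = -0.2156 + 0.1536i, |z|^2 = 0.0701
Iter 2: z = -0.1927 + 0.0874i, |z|^2 = 0.0448
Iter 3: z = -0.1861 + 0.1200i, |z|^2 = 0.0490
Iter 4: z = -0.1953 + 0.1090i, |z|^2 = 0.0500
Iter 5: z = -0.1893 + 0.1111i, |z|^2 = 0.0482
Iter 6: z = -0.1921 + 0.1116i, |z|^2 = 0.0493
Iter 7: z = -0.1911 + 0.1108i, |z|^2 = 0.0488
Iter 8: z = -0.1913 + 0.1113i, |z|^2 = 0.0490

Answer: 9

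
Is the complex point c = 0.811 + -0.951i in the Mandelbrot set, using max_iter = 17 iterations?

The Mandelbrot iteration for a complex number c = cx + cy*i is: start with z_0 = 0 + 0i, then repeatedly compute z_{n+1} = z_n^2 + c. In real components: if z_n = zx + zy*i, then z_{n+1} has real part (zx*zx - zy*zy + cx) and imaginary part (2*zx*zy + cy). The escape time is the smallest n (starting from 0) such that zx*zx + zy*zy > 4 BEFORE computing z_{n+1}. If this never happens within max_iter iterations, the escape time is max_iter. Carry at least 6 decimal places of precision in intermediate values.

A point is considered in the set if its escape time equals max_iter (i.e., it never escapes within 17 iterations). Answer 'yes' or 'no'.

Answer: no

Derivation:
z_0 = 0 + 0i, c = 0.8110 + -0.9510i
Iter 1: z = 0.8110 + -0.9510i, |z|^2 = 1.5621
Iter 2: z = 0.5643 + -2.4935i, |z|^2 = 6.5361
Escaped at iteration 2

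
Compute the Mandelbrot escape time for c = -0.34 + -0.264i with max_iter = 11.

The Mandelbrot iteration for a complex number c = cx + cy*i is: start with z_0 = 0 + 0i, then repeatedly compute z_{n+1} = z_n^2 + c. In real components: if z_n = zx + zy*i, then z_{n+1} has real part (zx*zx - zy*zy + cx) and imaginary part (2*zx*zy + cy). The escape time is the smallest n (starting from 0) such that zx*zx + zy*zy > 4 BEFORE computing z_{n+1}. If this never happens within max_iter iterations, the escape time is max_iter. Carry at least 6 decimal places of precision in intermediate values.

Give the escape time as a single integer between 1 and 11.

Answer: 11

Derivation:
z_0 = 0 + 0i, c = -0.3400 + -0.2640i
Iter 1: z = -0.3400 + -0.2640i, |z|^2 = 0.1853
Iter 2: z = -0.2941 + -0.0845i, |z|^2 = 0.0936
Iter 3: z = -0.2606 + -0.2143i, |z|^2 = 0.1139
Iter 4: z = -0.3180 + -0.1523i, |z|^2 = 0.1243
Iter 5: z = -0.2621 + -0.1672i, |z|^2 = 0.0966
Iter 6: z = -0.2993 + -0.1764i, |z|^2 = 0.1207
Iter 7: z = -0.2816 + -0.1584i, |z|^2 = 0.1044
Iter 8: z = -0.2858 + -0.1748i, |z|^2 = 0.1122
Iter 9: z = -0.2889 + -0.1641i, |z|^2 = 0.1104
Iter 10: z = -0.2835 + -0.1692i, |z|^2 = 0.1090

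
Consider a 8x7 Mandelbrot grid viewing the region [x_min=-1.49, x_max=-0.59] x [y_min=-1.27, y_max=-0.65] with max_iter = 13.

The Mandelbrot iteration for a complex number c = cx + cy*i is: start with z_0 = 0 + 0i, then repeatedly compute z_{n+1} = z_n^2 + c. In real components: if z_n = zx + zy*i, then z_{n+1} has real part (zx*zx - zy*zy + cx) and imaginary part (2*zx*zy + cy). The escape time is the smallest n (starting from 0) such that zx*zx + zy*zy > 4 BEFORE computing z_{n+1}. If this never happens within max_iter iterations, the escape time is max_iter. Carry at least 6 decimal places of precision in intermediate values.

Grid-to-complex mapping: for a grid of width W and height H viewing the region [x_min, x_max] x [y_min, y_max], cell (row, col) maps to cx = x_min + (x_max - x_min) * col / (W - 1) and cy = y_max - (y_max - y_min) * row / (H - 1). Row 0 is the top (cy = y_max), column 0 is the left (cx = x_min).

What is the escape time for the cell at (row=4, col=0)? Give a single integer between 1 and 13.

z_0 = 0 + 0i, c = -1.4900 + -1.0633i
Iter 1: z = -1.4900 + -1.0633i, |z|^2 = 3.3508
Iter 2: z = -0.4006 + 2.1054i, |z|^2 = 4.5932
Escaped at iteration 2

Answer: 2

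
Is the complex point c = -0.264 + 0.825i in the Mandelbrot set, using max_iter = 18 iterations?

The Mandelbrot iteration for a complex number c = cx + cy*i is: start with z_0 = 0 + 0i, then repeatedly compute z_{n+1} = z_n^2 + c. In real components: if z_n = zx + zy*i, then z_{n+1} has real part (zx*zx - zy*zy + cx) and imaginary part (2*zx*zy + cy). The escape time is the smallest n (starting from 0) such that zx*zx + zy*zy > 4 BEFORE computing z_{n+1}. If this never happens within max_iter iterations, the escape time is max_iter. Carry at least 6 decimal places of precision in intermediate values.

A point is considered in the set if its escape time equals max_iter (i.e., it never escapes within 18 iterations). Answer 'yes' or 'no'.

Answer: no

Derivation:
z_0 = 0 + 0i, c = -0.2640 + 0.8250i
Iter 1: z = -0.2640 + 0.8250i, |z|^2 = 0.7503
Iter 2: z = -0.8749 + 0.3894i, |z|^2 = 0.9171
Iter 3: z = 0.3499 + 0.1436i, |z|^2 = 0.1430
Iter 4: z = -0.1622 + 0.9255i, |z|^2 = 0.8828
Iter 5: z = -1.0942 + 0.5247i, |z|^2 = 1.4727
Iter 6: z = 0.6579 + -0.3234i, |z|^2 = 0.5374
Iter 7: z = 0.0643 + 0.3995i, |z|^2 = 0.1637
Iter 8: z = -0.4195 + 0.8764i, |z|^2 = 0.9440
Iter 9: z = -0.8561 + 0.0898i, |z|^2 = 0.7410
Iter 10: z = 0.4609 + 0.6713i, |z|^2 = 0.6630
Iter 11: z = -0.5022 + 1.4437i, |z|^2 = 2.3366
Iter 12: z = -2.0962 + -0.6251i, |z|^2 = 4.7847
Escaped at iteration 12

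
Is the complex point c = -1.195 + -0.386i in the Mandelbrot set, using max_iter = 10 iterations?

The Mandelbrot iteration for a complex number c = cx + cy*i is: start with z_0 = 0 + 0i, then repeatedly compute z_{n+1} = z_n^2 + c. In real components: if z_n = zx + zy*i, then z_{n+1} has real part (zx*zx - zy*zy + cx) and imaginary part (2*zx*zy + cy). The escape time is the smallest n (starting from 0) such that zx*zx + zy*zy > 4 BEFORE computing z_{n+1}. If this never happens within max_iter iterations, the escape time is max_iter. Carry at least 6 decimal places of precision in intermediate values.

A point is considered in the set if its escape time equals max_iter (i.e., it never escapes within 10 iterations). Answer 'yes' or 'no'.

Answer: no

Derivation:
z_0 = 0 + 0i, c = -1.1950 + -0.3860i
Iter 1: z = -1.1950 + -0.3860i, |z|^2 = 1.5770
Iter 2: z = 0.0840 + 0.5365i, |z|^2 = 0.2949
Iter 3: z = -1.4758 + -0.2958i, |z|^2 = 2.2655
Iter 4: z = 0.8955 + 0.4872i, |z|^2 = 1.0393
Iter 5: z = -0.6304 + 0.4866i, |z|^2 = 0.6341
Iter 6: z = -1.0343 + -0.9994i, |z|^2 = 2.0687
Iter 7: z = -1.1241 + 1.6815i, |z|^2 = 4.0910
Escaped at iteration 7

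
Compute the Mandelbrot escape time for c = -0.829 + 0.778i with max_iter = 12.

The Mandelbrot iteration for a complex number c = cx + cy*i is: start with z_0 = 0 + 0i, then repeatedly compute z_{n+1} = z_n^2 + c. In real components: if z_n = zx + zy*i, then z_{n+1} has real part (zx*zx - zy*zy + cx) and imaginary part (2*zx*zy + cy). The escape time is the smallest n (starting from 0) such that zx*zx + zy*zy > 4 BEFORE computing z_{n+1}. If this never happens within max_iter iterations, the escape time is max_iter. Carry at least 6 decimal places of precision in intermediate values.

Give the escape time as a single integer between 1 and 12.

Answer: 4

Derivation:
z_0 = 0 + 0i, c = -0.8290 + 0.7780i
Iter 1: z = -0.8290 + 0.7780i, |z|^2 = 1.2925
Iter 2: z = -0.7470 + -0.5119i, |z|^2 = 0.8201
Iter 3: z = -0.5330 + 1.5429i, |z|^2 = 2.6645
Iter 4: z = -2.9253 + -0.8667i, |z|^2 = 9.3087
Escaped at iteration 4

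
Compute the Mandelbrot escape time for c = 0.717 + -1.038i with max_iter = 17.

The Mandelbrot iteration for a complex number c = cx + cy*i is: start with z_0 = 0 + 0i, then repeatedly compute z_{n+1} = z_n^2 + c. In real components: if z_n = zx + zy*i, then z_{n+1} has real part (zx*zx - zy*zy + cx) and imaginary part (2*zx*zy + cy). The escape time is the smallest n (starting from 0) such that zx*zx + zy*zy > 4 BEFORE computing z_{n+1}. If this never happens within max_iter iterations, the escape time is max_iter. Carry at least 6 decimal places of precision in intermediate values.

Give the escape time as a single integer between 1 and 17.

z_0 = 0 + 0i, c = 0.7170 + -1.0380i
Iter 1: z = 0.7170 + -1.0380i, |z|^2 = 1.5915
Iter 2: z = 0.1536 + -2.5265i, |z|^2 = 6.4068
Escaped at iteration 2

Answer: 2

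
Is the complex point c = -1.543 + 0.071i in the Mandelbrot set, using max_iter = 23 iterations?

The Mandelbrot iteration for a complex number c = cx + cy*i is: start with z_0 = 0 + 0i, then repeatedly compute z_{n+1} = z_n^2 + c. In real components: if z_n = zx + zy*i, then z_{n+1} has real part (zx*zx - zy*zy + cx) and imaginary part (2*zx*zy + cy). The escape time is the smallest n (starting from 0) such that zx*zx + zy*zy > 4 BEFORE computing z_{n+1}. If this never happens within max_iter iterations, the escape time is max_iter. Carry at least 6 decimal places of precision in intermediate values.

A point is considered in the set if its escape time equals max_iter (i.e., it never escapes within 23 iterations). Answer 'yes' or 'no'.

Answer: no

Derivation:
z_0 = 0 + 0i, c = -1.5430 + 0.0710i
Iter 1: z = -1.5430 + 0.0710i, |z|^2 = 2.3859
Iter 2: z = 0.8328 + -0.1481i, |z|^2 = 0.7155
Iter 3: z = -0.8714 + -0.1757i, |z|^2 = 0.7901
Iter 4: z = -0.8146 + 0.3772i, |z|^2 = 0.8058
Iter 5: z = -1.0217 + -0.5435i, |z|^2 = 1.3393
Iter 6: z = -0.7945 + 1.1816i, |z|^2 = 2.0273
Iter 7: z = -2.3079 + -1.8065i, |z|^2 = 8.5898
Escaped at iteration 7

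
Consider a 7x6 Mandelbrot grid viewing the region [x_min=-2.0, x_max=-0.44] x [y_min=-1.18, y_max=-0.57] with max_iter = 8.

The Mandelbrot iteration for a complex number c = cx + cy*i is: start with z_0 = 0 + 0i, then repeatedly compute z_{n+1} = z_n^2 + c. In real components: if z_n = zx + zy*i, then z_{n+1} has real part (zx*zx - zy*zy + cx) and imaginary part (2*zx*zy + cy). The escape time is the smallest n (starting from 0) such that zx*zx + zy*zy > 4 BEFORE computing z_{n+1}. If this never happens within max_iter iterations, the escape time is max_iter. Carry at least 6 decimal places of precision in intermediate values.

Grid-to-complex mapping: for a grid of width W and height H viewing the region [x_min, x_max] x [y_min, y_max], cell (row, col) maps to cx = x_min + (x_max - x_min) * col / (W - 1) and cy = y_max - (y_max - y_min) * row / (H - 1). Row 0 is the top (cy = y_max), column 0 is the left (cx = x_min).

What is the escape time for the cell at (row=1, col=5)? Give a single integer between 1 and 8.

Answer: 5

Derivation:
z_0 = 0 + 0i, c = -0.7000 + -0.6920i
Iter 1: z = -0.7000 + -0.6920i, |z|^2 = 0.9689
Iter 2: z = -0.6889 + 0.2768i, |z|^2 = 0.5512
Iter 3: z = -0.3021 + -1.0734i, |z|^2 = 1.2433
Iter 4: z = -1.7608 + -0.0435i, |z|^2 = 3.1024
Iter 5: z = 2.3987 + -0.5388i, |z|^2 = 6.0438
Escaped at iteration 5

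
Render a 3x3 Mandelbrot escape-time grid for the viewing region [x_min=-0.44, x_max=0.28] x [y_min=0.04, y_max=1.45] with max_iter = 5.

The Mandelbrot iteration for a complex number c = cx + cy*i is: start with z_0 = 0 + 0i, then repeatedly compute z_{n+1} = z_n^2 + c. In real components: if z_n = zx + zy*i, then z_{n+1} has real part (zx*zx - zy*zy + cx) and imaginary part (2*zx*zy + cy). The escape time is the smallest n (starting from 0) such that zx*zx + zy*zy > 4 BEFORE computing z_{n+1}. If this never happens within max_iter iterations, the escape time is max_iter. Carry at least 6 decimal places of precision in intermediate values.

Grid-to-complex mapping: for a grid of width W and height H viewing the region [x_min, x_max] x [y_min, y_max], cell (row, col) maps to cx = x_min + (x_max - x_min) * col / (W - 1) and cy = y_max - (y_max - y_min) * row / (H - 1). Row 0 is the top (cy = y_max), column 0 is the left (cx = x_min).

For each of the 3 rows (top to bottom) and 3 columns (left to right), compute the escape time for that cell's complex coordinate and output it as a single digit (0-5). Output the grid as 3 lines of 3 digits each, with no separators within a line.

(row=0, col=0): c = -0.4400 + 1.4500i → escape time 2
(row=0, col=1): c = -0.0800 + 1.4500i → escape time 2
(row=0, col=2): c = 0.2800 + 1.4500i → escape time 2
(row=1, col=0): c = -0.4400 + 0.7450i → escape time 5
(row=1, col=1): c = -0.0800 + 0.7450i → escape time 5
(row=1, col=2): c = 0.2800 + 0.7450i → escape time 5
(row=2, col=0): c = -0.4400 + 0.0400i → escape time 5
(row=2, col=1): c = -0.0800 + 0.0400i → escape time 5
(row=2, col=2): c = 0.2800 + 0.0400i → escape time 5

Answer: 222
555
555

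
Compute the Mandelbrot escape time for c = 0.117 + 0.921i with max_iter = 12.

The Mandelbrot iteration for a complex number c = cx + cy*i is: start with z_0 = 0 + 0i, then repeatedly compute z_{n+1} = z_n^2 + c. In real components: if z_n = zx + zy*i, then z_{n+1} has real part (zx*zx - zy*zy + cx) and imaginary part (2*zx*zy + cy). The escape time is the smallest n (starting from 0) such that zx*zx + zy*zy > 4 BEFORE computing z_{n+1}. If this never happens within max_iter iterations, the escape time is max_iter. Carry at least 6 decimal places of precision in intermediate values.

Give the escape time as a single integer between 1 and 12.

Answer: 5

Derivation:
z_0 = 0 + 0i, c = 0.1170 + 0.9210i
Iter 1: z = 0.1170 + 0.9210i, |z|^2 = 0.8619
Iter 2: z = -0.7176 + 1.1365i, |z|^2 = 1.8065
Iter 3: z = -0.6598 + -0.7100i, |z|^2 = 0.9394
Iter 4: z = 0.0482 + 1.8579i, |z|^2 = 3.4542
Iter 5: z = -3.3325 + 1.1001i, |z|^2 = 12.3158
Escaped at iteration 5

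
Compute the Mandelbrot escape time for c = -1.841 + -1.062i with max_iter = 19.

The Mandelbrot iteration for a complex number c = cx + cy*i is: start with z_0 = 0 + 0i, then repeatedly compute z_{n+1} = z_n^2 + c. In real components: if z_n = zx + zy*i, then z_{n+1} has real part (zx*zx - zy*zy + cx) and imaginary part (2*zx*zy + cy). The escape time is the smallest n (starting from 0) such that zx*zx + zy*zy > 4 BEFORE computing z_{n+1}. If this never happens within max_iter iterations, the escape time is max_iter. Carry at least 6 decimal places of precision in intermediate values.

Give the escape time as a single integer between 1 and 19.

z_0 = 0 + 0i, c = -1.8410 + -1.0620i
Iter 1: z = -1.8410 + -1.0620i, |z|^2 = 4.5171
Escaped at iteration 1

Answer: 1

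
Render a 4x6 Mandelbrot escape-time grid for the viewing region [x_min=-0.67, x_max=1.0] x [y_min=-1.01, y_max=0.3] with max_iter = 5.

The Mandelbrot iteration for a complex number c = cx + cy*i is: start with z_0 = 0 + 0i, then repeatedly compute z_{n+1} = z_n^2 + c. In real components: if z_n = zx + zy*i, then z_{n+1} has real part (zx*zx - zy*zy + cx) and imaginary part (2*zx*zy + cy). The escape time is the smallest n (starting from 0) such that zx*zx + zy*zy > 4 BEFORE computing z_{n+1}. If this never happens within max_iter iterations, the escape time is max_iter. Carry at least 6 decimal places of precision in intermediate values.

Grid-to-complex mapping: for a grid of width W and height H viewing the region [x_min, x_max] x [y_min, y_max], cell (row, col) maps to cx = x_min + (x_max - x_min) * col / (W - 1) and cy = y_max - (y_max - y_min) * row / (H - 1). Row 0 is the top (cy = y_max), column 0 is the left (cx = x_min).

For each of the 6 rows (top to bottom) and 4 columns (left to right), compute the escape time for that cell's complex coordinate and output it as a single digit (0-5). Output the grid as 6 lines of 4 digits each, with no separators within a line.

(row=0, col=0): c = -0.6700 + 0.3000i → escape time 5
(row=0, col=1): c = -0.1133 + 0.3000i → escape time 5
(row=0, col=2): c = 0.4433 + 0.3000i → escape time 5
(row=0, col=3): c = 1.0000 + 0.3000i → escape time 2
(row=1, col=0): c = -0.6700 + 0.0380i → escape time 5
(row=1, col=1): c = -0.1133 + 0.0380i → escape time 5
(row=1, col=2): c = 0.4433 + 0.0380i → escape time 5
(row=1, col=3): c = 1.0000 + 0.0380i → escape time 2
(row=2, col=0): c = -0.6700 + -0.2240i → escape time 5
(row=2, col=1): c = -0.1133 + -0.2240i → escape time 5
(row=2, col=2): c = 0.4433 + -0.2240i → escape time 5
(row=2, col=3): c = 1.0000 + -0.2240i → escape time 2
(row=3, col=0): c = -0.6700 + -0.4860i → escape time 5
(row=3, col=1): c = -0.1133 + -0.4860i → escape time 5
(row=3, col=2): c = 0.4433 + -0.4860i → escape time 5
(row=3, col=3): c = 1.0000 + -0.4860i → escape time 2
(row=4, col=0): c = -0.6700 + -0.7480i → escape time 4
(row=4, col=1): c = -0.1133 + -0.7480i → escape time 5
(row=4, col=2): c = 0.4433 + -0.7480i → escape time 4
(row=4, col=3): c = 1.0000 + -0.7480i → escape time 2
(row=5, col=0): c = -0.6700 + -1.0100i → escape time 3
(row=5, col=1): c = -0.1133 + -1.0100i → escape time 5
(row=5, col=2): c = 0.4433 + -1.0100i → escape time 3
(row=5, col=3): c = 1.0000 + -1.0100i → escape time 2

Answer: 5552
5552
5552
5552
4542
3532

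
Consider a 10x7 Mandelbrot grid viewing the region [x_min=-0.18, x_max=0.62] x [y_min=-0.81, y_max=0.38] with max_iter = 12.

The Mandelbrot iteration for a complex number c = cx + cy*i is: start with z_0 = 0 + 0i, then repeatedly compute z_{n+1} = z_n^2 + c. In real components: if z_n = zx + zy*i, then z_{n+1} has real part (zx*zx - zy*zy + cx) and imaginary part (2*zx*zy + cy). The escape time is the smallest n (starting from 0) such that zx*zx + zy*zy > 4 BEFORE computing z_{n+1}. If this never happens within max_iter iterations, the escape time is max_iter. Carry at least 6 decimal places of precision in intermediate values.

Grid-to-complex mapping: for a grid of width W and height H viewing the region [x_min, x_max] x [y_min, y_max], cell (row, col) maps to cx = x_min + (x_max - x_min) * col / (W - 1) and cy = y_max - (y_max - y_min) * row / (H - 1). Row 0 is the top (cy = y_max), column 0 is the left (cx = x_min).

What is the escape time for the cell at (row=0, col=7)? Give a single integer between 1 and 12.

z_0 = 0 + 0i, c = 0.4422 + 0.3800i
Iter 1: z = 0.4422 + 0.3800i, |z|^2 = 0.3400
Iter 2: z = 0.4934 + 0.7161i, |z|^2 = 0.7562
Iter 3: z = 0.1729 + 1.0866i, |z|^2 = 1.2106
Iter 4: z = -0.7086 + 0.7557i, |z|^2 = 1.0732
Iter 5: z = 0.3733 + -0.6910i, |z|^2 = 0.6168
Iter 6: z = 0.1041 + -0.1359i, |z|^2 = 0.0293
Iter 7: z = 0.4346 + 0.3517i, |z|^2 = 0.3126
Iter 8: z = 0.5074 + 0.6857i, |z|^2 = 0.7276
Iter 9: z = 0.2295 + 1.0759i, |z|^2 = 1.2101
Iter 10: z = -0.6626 + 0.8739i, |z|^2 = 1.2026
Iter 11: z = 0.1176 + -0.7780i, |z|^2 = 0.6190

Answer: 12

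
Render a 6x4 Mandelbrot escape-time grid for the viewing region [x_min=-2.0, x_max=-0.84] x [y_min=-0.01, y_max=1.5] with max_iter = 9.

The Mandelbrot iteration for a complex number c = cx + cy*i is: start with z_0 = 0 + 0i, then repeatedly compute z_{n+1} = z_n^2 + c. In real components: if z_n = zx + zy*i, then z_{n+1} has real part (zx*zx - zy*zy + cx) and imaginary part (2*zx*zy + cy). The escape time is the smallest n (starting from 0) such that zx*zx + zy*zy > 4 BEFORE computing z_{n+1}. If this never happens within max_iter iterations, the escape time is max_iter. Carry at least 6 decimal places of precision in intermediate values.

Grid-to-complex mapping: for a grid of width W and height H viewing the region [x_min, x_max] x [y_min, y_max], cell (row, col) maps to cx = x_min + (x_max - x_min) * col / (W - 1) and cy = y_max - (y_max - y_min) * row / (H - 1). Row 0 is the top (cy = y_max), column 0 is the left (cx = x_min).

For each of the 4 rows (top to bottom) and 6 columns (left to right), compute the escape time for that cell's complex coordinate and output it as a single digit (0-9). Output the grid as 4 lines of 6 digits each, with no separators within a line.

(row=0, col=0): c = -2.0000 + 1.5000i → escape time 1
(row=0, col=1): c = -1.7680 + 1.5000i → escape time 1
(row=0, col=2): c = -1.5360 + 1.5000i → escape time 1
(row=0, col=3): c = -1.3040 + 1.5000i → escape time 2
(row=0, col=4): c = -1.0720 + 1.5000i → escape time 2
(row=0, col=5): c = -0.8400 + 1.5000i → escape time 2
(row=1, col=0): c = -2.0000 + 0.9967i → escape time 1
(row=1, col=1): c = -1.7680 + 0.9967i → escape time 1
(row=1, col=2): c = -1.5360 + 0.9967i → escape time 2
(row=1, col=3): c = -1.3040 + 0.9967i → escape time 3
(row=1, col=4): c = -1.0720 + 0.9967i → escape time 3
(row=1, col=5): c = -0.8400 + 0.9967i → escape time 3
(row=2, col=0): c = -2.0000 + 0.4933i → escape time 1
(row=2, col=1): c = -1.7680 + 0.4933i → escape time 3
(row=2, col=2): c = -1.5360 + 0.4933i → escape time 3
(row=2, col=3): c = -1.3040 + 0.4933i → escape time 4
(row=2, col=4): c = -1.0720 + 0.4933i → escape time 5
(row=2, col=5): c = -0.8400 + 0.4933i → escape time 6
(row=3, col=0): c = -2.0000 + -0.0100i → escape time 1
(row=3, col=1): c = -1.7680 + -0.0100i → escape time 9
(row=3, col=2): c = -1.5360 + -0.0100i → escape time 9
(row=3, col=3): c = -1.3040 + -0.0100i → escape time 9
(row=3, col=4): c = -1.0720 + -0.0100i → escape time 9
(row=3, col=5): c = -0.8400 + -0.0100i → escape time 9

Answer: 111222
112333
133456
199999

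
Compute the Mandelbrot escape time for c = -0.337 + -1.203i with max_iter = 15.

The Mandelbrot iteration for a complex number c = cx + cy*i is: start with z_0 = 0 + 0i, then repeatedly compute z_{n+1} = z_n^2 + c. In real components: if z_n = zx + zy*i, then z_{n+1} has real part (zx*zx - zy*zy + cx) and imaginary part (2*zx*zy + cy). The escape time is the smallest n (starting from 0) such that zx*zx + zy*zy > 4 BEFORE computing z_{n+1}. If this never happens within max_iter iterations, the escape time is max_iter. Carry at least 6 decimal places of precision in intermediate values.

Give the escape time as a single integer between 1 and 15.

Answer: 3

Derivation:
z_0 = 0 + 0i, c = -0.3370 + -1.2030i
Iter 1: z = -0.3370 + -1.2030i, |z|^2 = 1.5608
Iter 2: z = -1.6706 + -0.3922i, |z|^2 = 2.9448
Iter 3: z = 2.3002 + 0.1074i, |z|^2 = 5.3026
Escaped at iteration 3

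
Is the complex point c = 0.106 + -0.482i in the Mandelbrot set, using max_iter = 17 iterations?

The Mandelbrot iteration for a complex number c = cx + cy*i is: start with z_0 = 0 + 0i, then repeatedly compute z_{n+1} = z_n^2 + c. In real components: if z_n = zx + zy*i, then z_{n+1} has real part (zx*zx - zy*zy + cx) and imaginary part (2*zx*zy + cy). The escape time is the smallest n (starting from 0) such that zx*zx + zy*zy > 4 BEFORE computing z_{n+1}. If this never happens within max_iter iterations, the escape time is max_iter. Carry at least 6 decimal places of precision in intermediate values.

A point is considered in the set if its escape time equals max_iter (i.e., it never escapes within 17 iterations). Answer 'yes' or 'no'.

z_0 = 0 + 0i, c = 0.1060 + -0.4820i
Iter 1: z = 0.1060 + -0.4820i, |z|^2 = 0.2436
Iter 2: z = -0.1151 + -0.5842i, |z|^2 = 0.3545
Iter 3: z = -0.2220 + -0.3475i, |z|^2 = 0.1701
Iter 4: z = 0.0345 + -0.3277i, |z|^2 = 0.1086
Iter 5: z = -0.0002 + -0.5046i, |z|^2 = 0.2546
Iter 6: z = -0.1486 + -0.4818i, |z|^2 = 0.2542
Iter 7: z = -0.1041 + -0.3388i, |z|^2 = 0.1256
Iter 8: z = 0.0021 + -0.4115i, |z|^2 = 0.1693
Iter 9: z = -0.0633 + -0.4837i, |z|^2 = 0.2380
Iter 10: z = -0.1240 + -0.4207i, |z|^2 = 0.1924
Iter 11: z = -0.0557 + -0.3777i, |z|^2 = 0.1458
Iter 12: z = -0.0336 + -0.4400i, |z|^2 = 0.1947
Iter 13: z = -0.0864 + -0.4525i, |z|^2 = 0.2122
Iter 14: z = -0.0913 + -0.4038i, |z|^2 = 0.1714
Iter 15: z = -0.0487 + -0.4083i, |z|^2 = 0.1691
Iter 16: z = -0.0583 + -0.4422i, |z|^2 = 0.1990
Did not escape in 17 iterations → in set

Answer: yes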